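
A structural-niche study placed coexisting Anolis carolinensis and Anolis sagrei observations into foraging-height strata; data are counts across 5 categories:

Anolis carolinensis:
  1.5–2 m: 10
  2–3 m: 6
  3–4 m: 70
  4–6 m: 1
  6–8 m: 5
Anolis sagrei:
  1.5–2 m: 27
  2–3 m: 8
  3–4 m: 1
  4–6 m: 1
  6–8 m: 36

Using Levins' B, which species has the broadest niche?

Anolis sagrei

Proportions for Anolis carolinensis (n=92): 10/92=0.1087, 6/92=0.0652, 70/92=0.7609, 1/92=0.0109, 5/92=0.0543
Proportions for Anolis sagrei (n=73): 27/73=0.3699, 8/73=0.1096, 1/73=0.0137, 1/73=0.0137, 36/73=0.4932
Σp_caroᵢ² = 0.1087² + 0.0652² + 0.7609² + 0.0109² + 0.0543² = 0.011816 + 0.004251 + 0.578969 + 0.000119 + 0.002948 = 0.598103
B_caro = 1 / 0.598103 = 1.6720
Σp_sagrᵢ² = 0.3699² + 0.1096² + 0.0137² + 0.0137² + 0.4932² = 0.136826 + 0.012012 + 0.000188 + 0.000188 + 0.243246 = 0.392460
B_sagr = 1 / 0.392460 = 2.5480
Highest B → broadest niche (most generalist): Anolis sagrei (B = 2.55).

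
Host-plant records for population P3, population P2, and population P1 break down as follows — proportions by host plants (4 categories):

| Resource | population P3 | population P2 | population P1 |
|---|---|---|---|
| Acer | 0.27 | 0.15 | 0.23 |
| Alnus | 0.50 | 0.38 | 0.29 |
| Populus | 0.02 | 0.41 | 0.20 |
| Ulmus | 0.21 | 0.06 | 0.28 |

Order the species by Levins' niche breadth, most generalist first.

population P1 > population P2 > population P3

Σp_P3ᵢ² = 0.27² + 0.50² + 0.02² + 0.21² = 0.0729 + 0.2500 + 0.0004 + 0.0441 = 0.3674
B_P3 = 1 / 0.3674 = 2.7218
Σp_P2ᵢ² = 0.15² + 0.38² + 0.41² + 0.06² = 0.0225 + 0.1444 + 0.1681 + 0.0036 = 0.3386
B_P2 = 1 / 0.3386 = 2.9533
Σp_P1ᵢ² = 0.23² + 0.29² + 0.20² + 0.28² = 0.0529 + 0.0841 + 0.0400 + 0.0784 = 0.2554
B_P1 = 1 / 0.2554 = 3.9154
Ranking by B (broadest → narrowest): population P1 (3.92) > population P2 (2.95) > population P3 (2.72)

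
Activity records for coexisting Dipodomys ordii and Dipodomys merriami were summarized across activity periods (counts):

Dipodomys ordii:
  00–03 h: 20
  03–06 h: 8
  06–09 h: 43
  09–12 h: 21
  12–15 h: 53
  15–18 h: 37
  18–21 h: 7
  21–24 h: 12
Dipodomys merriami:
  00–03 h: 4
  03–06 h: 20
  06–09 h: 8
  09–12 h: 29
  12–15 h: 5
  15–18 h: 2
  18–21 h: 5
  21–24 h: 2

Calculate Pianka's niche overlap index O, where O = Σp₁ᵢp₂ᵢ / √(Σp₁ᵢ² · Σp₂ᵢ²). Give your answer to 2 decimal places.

0.51

Proportions for Dipodomys ordii (n=201): 20/201=0.0995, 8/201=0.0398, 43/201=0.2139, 21/201=0.1045, 53/201=0.2637, 37/201=0.1841, 7/201=0.0348, 12/201=0.0597
Proportions for Dipodomys merriami (n=75): 4/75=0.0533, 20/75=0.2667, 8/75=0.1067, 29/75=0.3867, 5/75=0.0667, 2/75=0.0267, 5/75=0.0667, 2/75=0.0267
Σ p₁ᵢp₂ᵢ = 0.005303 + 0.010615 + 0.022823 + 0.040410 + 0.017589 + 0.004915 + 0.002321 + 0.001594 = 0.105570
Σp_1ᵢ² = 0.0995² + 0.0398² + 0.2139² + 0.1045² + 0.2637² + 0.1841² + 0.0348² + 0.0597² = 0.009900 + 0.001584 + 0.045753 + 0.010920 + 0.069538 + 0.033893 + 0.001211 + 0.003564 = 0.176363
Σp_2ᵢ² = 0.0533² + 0.2667² + 0.1067² + 0.3867² + 0.0667² + 0.0267² + 0.0667² + 0.0267² = 0.002841 + 0.071129 + 0.011385 + 0.149537 + 0.004449 + 0.000713 + 0.004449 + 0.000713 = 0.245216
O = 0.105570 / √(0.176363 × 0.245216) = 0.105570 / 0.2079592 = 0.5076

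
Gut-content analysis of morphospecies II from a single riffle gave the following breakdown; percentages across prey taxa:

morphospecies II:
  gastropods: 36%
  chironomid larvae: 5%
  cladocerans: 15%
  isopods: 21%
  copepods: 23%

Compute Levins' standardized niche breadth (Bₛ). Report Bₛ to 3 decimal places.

Convert percentages to proportions (divide by 100).
Σpᵢ² = 0.36² + 0.05² + 0.15² + 0.21² + 0.23² = 0.1296 + 0.0025 + 0.0225 + 0.0441 + 0.0529 = 0.2516
B = 1 / 0.2516 = 3.97456
Bₛ = (B − 1)/(n − 1) = (3.97456 − 1)/(5 − 1) = 2.97456/4 = 0.74364

0.744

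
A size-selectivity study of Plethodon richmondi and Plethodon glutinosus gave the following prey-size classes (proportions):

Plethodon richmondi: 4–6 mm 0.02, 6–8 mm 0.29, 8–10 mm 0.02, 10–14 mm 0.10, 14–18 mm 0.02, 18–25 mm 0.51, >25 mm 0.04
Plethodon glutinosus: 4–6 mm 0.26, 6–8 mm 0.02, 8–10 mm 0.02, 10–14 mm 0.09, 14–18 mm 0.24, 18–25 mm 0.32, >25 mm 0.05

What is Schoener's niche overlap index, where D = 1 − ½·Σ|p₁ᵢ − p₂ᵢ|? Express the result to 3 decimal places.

0.530

Σ|p₁ᵢ − p₂ᵢ| = 0.24 + 0.27 + 0.00 + 0.01 + 0.22 + 0.19 + 0.01 = 0.94
D = 1 − ½ × 0.94 = 1 − 0.470 = 0.53000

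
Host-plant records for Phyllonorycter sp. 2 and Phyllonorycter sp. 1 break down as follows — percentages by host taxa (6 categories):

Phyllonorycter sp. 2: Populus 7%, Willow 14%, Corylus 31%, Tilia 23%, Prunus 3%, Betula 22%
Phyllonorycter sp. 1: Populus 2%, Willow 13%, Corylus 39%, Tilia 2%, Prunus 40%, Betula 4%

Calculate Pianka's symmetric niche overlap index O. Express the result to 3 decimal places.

0.611

Convert percentages to proportions (divide by 100).
Σ p₁ᵢp₂ᵢ = 0.0014 + 0.0182 + 0.1209 + 0.0046 + 0.0120 + 0.0088 = 0.1659
Σp_1ᵢ² = 0.07² + 0.14² + 0.31² + 0.23² + 0.03² + 0.22² = 0.0049 + 0.0196 + 0.0961 + 0.0529 + 0.0009 + 0.0484 = 0.2228
Σp_2ᵢ² = 0.02² + 0.13² + 0.39² + 0.02² + 0.40² + 0.04² = 0.0004 + 0.0169 + 0.1521 + 0.0004 + 0.1600 + 0.0016 = 0.3314
O = 0.1659 / √(0.2228 × 0.3314) = 0.1659 / 0.271728 = 0.61054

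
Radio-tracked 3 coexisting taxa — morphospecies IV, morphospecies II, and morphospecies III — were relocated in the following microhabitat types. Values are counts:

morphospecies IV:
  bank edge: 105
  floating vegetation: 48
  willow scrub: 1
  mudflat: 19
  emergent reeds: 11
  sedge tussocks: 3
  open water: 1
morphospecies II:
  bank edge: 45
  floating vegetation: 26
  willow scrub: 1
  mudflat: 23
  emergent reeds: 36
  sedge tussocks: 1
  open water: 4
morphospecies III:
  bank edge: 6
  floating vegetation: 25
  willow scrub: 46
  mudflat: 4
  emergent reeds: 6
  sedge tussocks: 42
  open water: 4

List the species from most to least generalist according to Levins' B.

Proportions for morphospecies IV (n=188): 105/188=0.5585, 48/188=0.2553, 1/188=0.0053, 19/188=0.1011, 11/188=0.0585, 3/188=0.0160, 1/188=0.0053
Proportions for morphospecies II (n=136): 45/136=0.3309, 26/136=0.1912, 1/136=0.0074, 23/136=0.1691, 36/136=0.2647, 1/136=0.0074, 4/136=0.0294
Proportions for morphospecies III (n=133): 6/133=0.0451, 25/133=0.1880, 46/133=0.3459, 4/133=0.0301, 6/133=0.0451, 42/133=0.3158, 4/133=0.0301
Σp_IVᵢ² = 0.5585² + 0.2553² + 0.0053² + 0.1011² + 0.0585² + 0.0160² + 0.0053² = 0.311922 + 0.065178 + 0.000028 + 0.010221 + 0.003422 + 0.000256 + 0.000028 = 0.391055
B_IV = 1 / 0.391055 = 2.5572
Σp_IIᵢ² = 0.3309² + 0.1912² + 0.0074² + 0.1691² + 0.2647² + 0.0074² + 0.0294² = 0.109495 + 0.036557 + 0.000055 + 0.028595 + 0.070066 + 0.000055 + 0.000864 = 0.245687
B_II = 1 / 0.245687 = 4.0702
Σp_IIIᵢ² = 0.0451² + 0.1880² + 0.3459² + 0.0301² + 0.0451² + 0.3158² + 0.0301² = 0.002034 + 0.035344 + 0.119647 + 0.000906 + 0.002034 + 0.099730 + 0.000906 = 0.260601
B_III = 1 / 0.260601 = 3.8373
Ranking by B (broadest → narrowest): morphospecies II (4.07) > morphospecies III (3.84) > morphospecies IV (2.56)

morphospecies II > morphospecies III > morphospecies IV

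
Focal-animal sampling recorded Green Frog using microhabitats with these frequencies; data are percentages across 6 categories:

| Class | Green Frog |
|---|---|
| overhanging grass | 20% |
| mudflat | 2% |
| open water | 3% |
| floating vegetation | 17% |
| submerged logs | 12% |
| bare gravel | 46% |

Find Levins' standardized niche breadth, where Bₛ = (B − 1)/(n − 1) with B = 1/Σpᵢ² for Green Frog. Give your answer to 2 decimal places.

0.48

Convert percentages to proportions (divide by 100).
Σpᵢ² = 0.20² + 0.02² + 0.03² + 0.17² + 0.12² + 0.46² = 0.0400 + 0.0004 + 0.0009 + 0.0289 + 0.0144 + 0.2116 = 0.2962
B = 1 / 0.2962 = 3.3761
Bₛ = (B − 1)/(n − 1) = (3.3761 − 1)/(6 − 1) = 2.3761/5 = 0.4752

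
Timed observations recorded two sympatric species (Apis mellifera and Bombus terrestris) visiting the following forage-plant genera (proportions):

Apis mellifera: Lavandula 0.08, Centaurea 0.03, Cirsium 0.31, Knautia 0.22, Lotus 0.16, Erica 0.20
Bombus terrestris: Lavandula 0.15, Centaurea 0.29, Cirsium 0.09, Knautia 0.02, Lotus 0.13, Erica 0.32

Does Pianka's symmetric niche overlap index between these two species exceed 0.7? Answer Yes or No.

Σ p₁ᵢp₂ᵢ = 0.0120 + 0.0087 + 0.0279 + 0.0044 + 0.0208 + 0.0640 = 0.1378
Σp_1ᵢ² = 0.08² + 0.03² + 0.31² + 0.22² + 0.16² + 0.20² = 0.0064 + 0.0009 + 0.0961 + 0.0484 + 0.0256 + 0.0400 = 0.2174
Σp_2ᵢ² = 0.15² + 0.29² + 0.09² + 0.02² + 0.13² + 0.32² = 0.0225 + 0.0841 + 0.0081 + 0.0004 + 0.0169 + 0.1024 = 0.2344
O = 0.1378 / √(0.2174 × 0.2344) = 0.1378 / 0.22574 = 0.6104
O = 0.6104 < 0.7 → No.

No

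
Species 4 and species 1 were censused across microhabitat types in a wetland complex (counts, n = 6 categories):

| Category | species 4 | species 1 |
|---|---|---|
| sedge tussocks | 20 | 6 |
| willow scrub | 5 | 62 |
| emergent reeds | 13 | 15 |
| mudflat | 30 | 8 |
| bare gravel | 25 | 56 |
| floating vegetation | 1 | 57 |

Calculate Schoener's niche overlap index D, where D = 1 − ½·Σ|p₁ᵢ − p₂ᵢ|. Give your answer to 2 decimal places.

0.47

Proportions for species 4 (n=94): 20/94=0.2128, 5/94=0.0532, 13/94=0.1383, 30/94=0.3191, 25/94=0.2660, 1/94=0.0106
Proportions for species 1 (n=204): 6/204=0.0294, 62/204=0.3039, 15/204=0.0735, 8/204=0.0392, 56/204=0.2745, 57/204=0.2794
Σ|p₁ᵢ − p₂ᵢ| = 0.1834 + 0.2507 + 0.0648 + 0.2799 + 0.0085 + 0.2688 = 1.0561
D = 1 − ½ × 1.0561 = 1 − 0.52805 = 0.47195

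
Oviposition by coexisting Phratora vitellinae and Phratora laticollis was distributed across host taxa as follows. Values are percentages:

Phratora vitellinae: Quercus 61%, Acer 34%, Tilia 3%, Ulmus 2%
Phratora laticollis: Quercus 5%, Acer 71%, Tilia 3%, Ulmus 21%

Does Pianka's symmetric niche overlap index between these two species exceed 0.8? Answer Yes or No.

No

Convert percentages to proportions (divide by 100).
Σ p₁ᵢp₂ᵢ = 0.0305 + 0.2414 + 0.0009 + 0.0042 = 0.2770
Σp_1ᵢ² = 0.61² + 0.34² + 0.03² + 0.02² = 0.3721 + 0.1156 + 0.0009 + 0.0004 = 0.4890
Σp_2ᵢ² = 0.05² + 0.71² + 0.03² + 0.21² = 0.0025 + 0.5041 + 0.0009 + 0.0441 = 0.5516
O = 0.2770 / √(0.4890 × 0.5516) = 0.2770 / 0.51936 = 0.5333
O = 0.5333 < 0.8 → No.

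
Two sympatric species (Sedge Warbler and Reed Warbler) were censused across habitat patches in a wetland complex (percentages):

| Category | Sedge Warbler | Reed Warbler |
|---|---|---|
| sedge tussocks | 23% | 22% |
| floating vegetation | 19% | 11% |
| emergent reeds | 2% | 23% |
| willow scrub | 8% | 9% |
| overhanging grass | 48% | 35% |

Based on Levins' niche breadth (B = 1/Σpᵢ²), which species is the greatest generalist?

Reed Warbler

Convert percentages to proportions (divide by 100).
Σp_Sedgᵢ² = 0.23² + 0.19² + 0.02² + 0.08² + 0.48² = 0.0529 + 0.0361 + 0.0004 + 0.0064 + 0.2304 = 0.3262
B_Sedg = 1 / 0.3262 = 3.0656
Σp_Reedᵢ² = 0.22² + 0.11² + 0.23² + 0.09² + 0.35² = 0.0484 + 0.0121 + 0.0529 + 0.0081 + 0.1225 = 0.2440
B_Reed = 1 / 0.2440 = 4.0984
Highest B → broadest niche (most generalist): Reed Warbler (B = 4.10).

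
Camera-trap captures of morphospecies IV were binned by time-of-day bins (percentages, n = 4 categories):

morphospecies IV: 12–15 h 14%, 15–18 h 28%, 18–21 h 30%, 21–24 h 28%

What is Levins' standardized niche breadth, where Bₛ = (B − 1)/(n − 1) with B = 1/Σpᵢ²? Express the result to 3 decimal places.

Convert percentages to proportions (divide by 100).
Σpᵢ² = 0.14² + 0.28² + 0.30² + 0.28² = 0.0196 + 0.0784 + 0.0900 + 0.0784 = 0.2664
B = 1 / 0.2664 = 3.75375
Bₛ = (B − 1)/(n − 1) = (3.75375 − 1)/(4 − 1) = 2.75375/3 = 0.91792

0.918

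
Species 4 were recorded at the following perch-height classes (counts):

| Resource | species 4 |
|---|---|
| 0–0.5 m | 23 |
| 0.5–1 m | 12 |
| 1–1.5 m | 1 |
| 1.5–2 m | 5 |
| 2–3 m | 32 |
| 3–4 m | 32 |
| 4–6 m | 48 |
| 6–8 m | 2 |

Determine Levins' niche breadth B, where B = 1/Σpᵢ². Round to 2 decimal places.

4.75

Proportions for species 4 (n=155): 23/155=0.1484, 12/155=0.0774, 1/155=0.0065, 5/155=0.0323, 32/155=0.2065, 32/155=0.2065, 48/155=0.3097, 2/155=0.0129
Σpᵢ² = 0.1484² + 0.0774² + 0.0065² + 0.0323² + 0.2065² + 0.2065² + 0.3097² + 0.0129² = 0.022023 + 0.005991 + 0.000042 + 0.001043 + 0.042642 + 0.042642 + 0.095914 + 0.000166 = 0.210463
B = 1 / 0.210463 = 4.7514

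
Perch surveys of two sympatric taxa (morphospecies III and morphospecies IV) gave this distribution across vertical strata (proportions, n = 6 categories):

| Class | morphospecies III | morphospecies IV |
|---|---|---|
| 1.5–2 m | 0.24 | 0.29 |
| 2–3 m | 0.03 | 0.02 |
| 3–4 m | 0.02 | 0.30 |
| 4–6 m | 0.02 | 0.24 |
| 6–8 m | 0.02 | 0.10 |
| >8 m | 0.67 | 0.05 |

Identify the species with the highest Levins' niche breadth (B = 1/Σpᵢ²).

morphospecies IV

Σp_IIIᵢ² = 0.24² + 0.03² + 0.02² + 0.02² + 0.02² + 0.67² = 0.0576 + 0.0009 + 0.0004 + 0.0004 + 0.0004 + 0.4489 = 0.5086
B_III = 1 / 0.5086 = 1.9662
Σp_IVᵢ² = 0.29² + 0.02² + 0.30² + 0.24² + 0.10² + 0.05² = 0.0841 + 0.0004 + 0.0900 + 0.0576 + 0.0100 + 0.0025 = 0.2446
B_IV = 1 / 0.2446 = 4.0883
Highest B → broadest niche (most generalist): morphospecies IV (B = 4.09).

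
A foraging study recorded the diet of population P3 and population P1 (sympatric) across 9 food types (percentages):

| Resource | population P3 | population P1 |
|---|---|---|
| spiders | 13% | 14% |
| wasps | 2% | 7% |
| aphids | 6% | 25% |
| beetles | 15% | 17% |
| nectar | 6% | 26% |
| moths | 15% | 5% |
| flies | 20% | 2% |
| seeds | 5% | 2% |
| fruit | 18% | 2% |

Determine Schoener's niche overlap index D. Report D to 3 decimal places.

0.530

Convert percentages to proportions (divide by 100).
Σ|p₁ᵢ − p₂ᵢ| = 0.01 + 0.05 + 0.19 + 0.02 + 0.20 + 0.10 + 0.18 + 0.03 + 0.16 = 0.94
D = 1 − ½ × 0.94 = 1 − 0.470 = 0.53000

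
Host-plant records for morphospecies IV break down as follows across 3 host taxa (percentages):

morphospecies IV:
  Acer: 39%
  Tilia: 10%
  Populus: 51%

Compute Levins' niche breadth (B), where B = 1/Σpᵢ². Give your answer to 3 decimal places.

Convert percentages to proportions (divide by 100).
Σpᵢ² = 0.39² + 0.10² + 0.51² = 0.1521 + 0.0100 + 0.2601 = 0.4222
B = 1 / 0.4222 = 2.36855

2.369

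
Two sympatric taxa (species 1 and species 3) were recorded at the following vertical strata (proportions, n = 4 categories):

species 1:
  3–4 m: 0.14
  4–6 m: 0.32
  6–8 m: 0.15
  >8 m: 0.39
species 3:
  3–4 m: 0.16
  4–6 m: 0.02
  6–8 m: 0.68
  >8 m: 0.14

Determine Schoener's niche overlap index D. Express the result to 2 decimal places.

0.45

Σ|p₁ᵢ − p₂ᵢ| = 0.02 + 0.30 + 0.53 + 0.25 = 1.10
D = 1 − ½ × 1.10 = 1 − 0.550 = 0.4500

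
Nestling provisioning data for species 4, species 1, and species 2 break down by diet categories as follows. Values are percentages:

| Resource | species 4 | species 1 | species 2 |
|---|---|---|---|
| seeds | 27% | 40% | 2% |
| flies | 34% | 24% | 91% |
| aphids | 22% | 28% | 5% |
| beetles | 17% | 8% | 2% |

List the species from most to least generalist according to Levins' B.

species 4 > species 1 > species 2

Convert percentages to proportions (divide by 100).
Σp_4ᵢ² = 0.27² + 0.34² + 0.22² + 0.17² = 0.0729 + 0.1156 + 0.0484 + 0.0289 = 0.2658
B_4 = 1 / 0.2658 = 3.7622
Σp_1ᵢ² = 0.40² + 0.24² + 0.28² + 0.08² = 0.1600 + 0.0576 + 0.0784 + 0.0064 = 0.3024
B_1 = 1 / 0.3024 = 3.3069
Σp_2ᵢ² = 0.02² + 0.91² + 0.05² + 0.02² = 0.0004 + 0.8281 + 0.0025 + 0.0004 = 0.8314
B_2 = 1 / 0.8314 = 1.2028
Ranking by B (broadest → narrowest): species 4 (3.76) > species 1 (3.31) > species 2 (1.20)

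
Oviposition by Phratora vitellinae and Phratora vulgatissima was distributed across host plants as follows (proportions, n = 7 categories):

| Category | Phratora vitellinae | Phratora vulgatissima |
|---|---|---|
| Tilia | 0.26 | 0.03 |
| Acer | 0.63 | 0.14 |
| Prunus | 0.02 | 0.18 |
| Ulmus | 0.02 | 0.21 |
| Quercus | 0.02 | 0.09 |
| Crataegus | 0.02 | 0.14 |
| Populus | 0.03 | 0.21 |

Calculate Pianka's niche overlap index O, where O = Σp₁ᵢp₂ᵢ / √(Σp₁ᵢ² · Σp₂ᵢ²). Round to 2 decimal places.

Σ p₁ᵢp₂ᵢ = 0.0078 + 0.0882 + 0.0036 + 0.0042 + 0.0018 + 0.0028 + 0.0063 = 0.1147
Σp_1ᵢ² = 0.26² + 0.63² + 0.02² + 0.02² + 0.02² + 0.02² + 0.03² = 0.0676 + 0.3969 + 0.0004 + 0.0004 + 0.0004 + 0.0004 + 0.0009 = 0.4670
Σp_2ᵢ² = 0.03² + 0.14² + 0.18² + 0.21² + 0.09² + 0.14² + 0.21² = 0.0009 + 0.0196 + 0.0324 + 0.0441 + 0.0081 + 0.0196 + 0.0441 = 0.1688
O = 0.1147 / √(0.4670 × 0.1688) = 0.1147 / 0.28077 = 0.4085

0.41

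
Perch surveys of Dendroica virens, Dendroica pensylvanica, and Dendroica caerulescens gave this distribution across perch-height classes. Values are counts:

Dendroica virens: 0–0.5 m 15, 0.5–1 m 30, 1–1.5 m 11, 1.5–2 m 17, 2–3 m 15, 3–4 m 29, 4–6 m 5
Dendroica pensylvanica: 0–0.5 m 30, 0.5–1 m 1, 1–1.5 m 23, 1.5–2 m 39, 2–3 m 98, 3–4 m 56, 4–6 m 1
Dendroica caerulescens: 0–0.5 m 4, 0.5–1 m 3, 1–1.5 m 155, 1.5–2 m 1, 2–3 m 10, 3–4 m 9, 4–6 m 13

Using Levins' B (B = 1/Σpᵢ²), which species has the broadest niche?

Dendroica virens

Proportions for Dendroica virens (n=122): 15/122=0.1230, 30/122=0.2459, 11/122=0.0902, 17/122=0.1393, 15/122=0.1230, 29/122=0.2377, 5/122=0.0410
Proportions for Dendroica pensylvanica (n=248): 30/248=0.1210, 1/248=0.0040, 23/248=0.0927, 39/248=0.1573, 98/248=0.3952, 56/248=0.2258, 1/248=0.0040
Proportions for Dendroica caerulescens (n=195): 4/195=0.0205, 3/195=0.0154, 155/195=0.7949, 1/195=0.0051, 10/195=0.0513, 9/195=0.0462, 13/195=0.0667
Σp_vireᵢ² = 0.1230² + 0.2459² + 0.0902² + 0.1393² + 0.1230² + 0.2377² + 0.0410² = 0.015129 + 0.060467 + 0.008136 + 0.019404 + 0.015129 + 0.056501 + 0.001681 = 0.176447
B_vire = 1 / 0.176447 = 5.6674
Σp_pensᵢ² = 0.1210² + 0.0040² + 0.0927² + 0.1573² + 0.3952² + 0.2258² + 0.0040² = 0.014641 + 0.000016 + 0.008593 + 0.024743 + 0.156183 + 0.050986 + 0.000016 = 0.255178
B_pens = 1 / 0.255178 = 3.9188
Σp_caerᵢ² = 0.0205² + 0.0154² + 0.7949² + 0.0051² + 0.0513² + 0.0462² + 0.0667² = 0.000420 + 0.000237 + 0.631866 + 0.000026 + 0.002632 + 0.002134 + 0.004449 = 0.641764
B_caer = 1 / 0.641764 = 1.5582
Highest B → broadest niche (most generalist): Dendroica virens (B = 5.67).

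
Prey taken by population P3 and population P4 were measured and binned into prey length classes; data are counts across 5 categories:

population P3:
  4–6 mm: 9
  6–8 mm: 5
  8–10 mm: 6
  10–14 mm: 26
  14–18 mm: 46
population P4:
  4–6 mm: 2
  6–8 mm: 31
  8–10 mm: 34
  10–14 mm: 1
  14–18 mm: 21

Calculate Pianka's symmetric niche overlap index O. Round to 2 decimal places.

Proportions for population P3 (n=92): 9/92=0.0978, 5/92=0.0543, 6/92=0.0652, 26/92=0.2826, 46/92=0.5000
Proportions for population P4 (n=89): 2/89=0.0225, 31/89=0.3483, 34/89=0.3820, 1/89=0.0112, 21/89=0.2360
Σ p₁ᵢp₂ᵢ = 0.002201 + 0.018913 + 0.024906 + 0.003165 + 0.118000 = 0.167185
Σp_1ᵢ² = 0.0978² + 0.0543² + 0.0652² + 0.2826² + 0.5000² = 0.009565 + 0.002948 + 0.004251 + 0.079863 + 0.250000 = 0.346627
Σp_2ᵢ² = 0.0225² + 0.3483² + 0.3820² + 0.0112² + 0.2360² = 0.000506 + 0.121313 + 0.145924 + 0.000125 + 0.055696 = 0.323564
O = 0.167185 / √(0.346627 × 0.323564) = 0.167185 / 0.3348970 = 0.4992

0.50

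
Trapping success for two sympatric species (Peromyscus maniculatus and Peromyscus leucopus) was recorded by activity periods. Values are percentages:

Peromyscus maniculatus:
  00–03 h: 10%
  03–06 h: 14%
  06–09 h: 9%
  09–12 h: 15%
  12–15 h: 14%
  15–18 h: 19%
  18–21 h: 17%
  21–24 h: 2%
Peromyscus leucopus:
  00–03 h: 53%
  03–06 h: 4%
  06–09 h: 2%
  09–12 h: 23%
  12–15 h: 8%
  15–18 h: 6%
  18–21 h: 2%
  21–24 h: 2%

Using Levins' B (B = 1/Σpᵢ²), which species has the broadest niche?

Peromyscus maniculatus

Convert percentages to proportions (divide by 100).
Σp_maniᵢ² = 0.10² + 0.14² + 0.09² + 0.15² + 0.14² + 0.19² + 0.17² + 0.02² = 0.0100 + 0.0196 + 0.0081 + 0.0225 + 0.0196 + 0.0361 + 0.0289 + 0.0004 = 0.1452
B_mani = 1 / 0.1452 = 6.8871
Σp_leucᵢ² = 0.53² + 0.04² + 0.02² + 0.23² + 0.08² + 0.06² + 0.02² + 0.02² = 0.2809 + 0.0016 + 0.0004 + 0.0529 + 0.0064 + 0.0036 + 0.0004 + 0.0004 = 0.3466
B_leuc = 1 / 0.3466 = 2.8852
Highest B → broadest niche (most generalist): Peromyscus maniculatus (B = 6.89).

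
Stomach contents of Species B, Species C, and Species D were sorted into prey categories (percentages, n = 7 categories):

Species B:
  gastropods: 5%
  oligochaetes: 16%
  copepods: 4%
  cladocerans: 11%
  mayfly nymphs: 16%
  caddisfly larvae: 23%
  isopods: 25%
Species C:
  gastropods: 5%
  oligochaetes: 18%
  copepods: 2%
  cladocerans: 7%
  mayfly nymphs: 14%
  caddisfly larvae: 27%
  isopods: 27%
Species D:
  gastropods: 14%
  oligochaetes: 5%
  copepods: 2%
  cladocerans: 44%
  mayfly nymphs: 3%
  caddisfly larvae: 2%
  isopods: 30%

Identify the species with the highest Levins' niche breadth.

Species B

Convert percentages to proportions (divide by 100).
Σp_Bᵢ² = 0.05² + 0.16² + 0.04² + 0.11² + 0.16² + 0.23² + 0.25² = 0.0025 + 0.0256 + 0.0016 + 0.0121 + 0.0256 + 0.0529 + 0.0625 = 0.1828
B_B = 1 / 0.1828 = 5.4705
Σp_Cᵢ² = 0.05² + 0.18² + 0.02² + 0.07² + 0.14² + 0.27² + 0.27² = 0.0025 + 0.0324 + 0.0004 + 0.0049 + 0.0196 + 0.0729 + 0.0729 = 0.2056
B_C = 1 / 0.2056 = 4.8638
Σp_Dᵢ² = 0.14² + 0.05² + 0.02² + 0.44² + 0.03² + 0.02² + 0.30² = 0.0196 + 0.0025 + 0.0004 + 0.1936 + 0.0009 + 0.0004 + 0.0900 = 0.3074
B_D = 1 / 0.3074 = 3.2531
Highest B → broadest niche (most generalist): Species B (B = 5.47).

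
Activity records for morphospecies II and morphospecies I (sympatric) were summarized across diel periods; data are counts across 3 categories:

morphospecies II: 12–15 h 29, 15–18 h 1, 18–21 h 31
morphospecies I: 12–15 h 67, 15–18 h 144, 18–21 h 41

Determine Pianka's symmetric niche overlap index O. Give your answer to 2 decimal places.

0.48

Proportions for morphospecies II (n=61): 29/61=0.4754, 1/61=0.0164, 31/61=0.5082
Proportions for morphospecies I (n=252): 67/252=0.2659, 144/252=0.5714, 41/252=0.1627
Σ p₁ᵢp₂ᵢ = 0.126409 + 0.009371 + 0.082684 = 0.218464
Σp_1ᵢ² = 0.4754² + 0.0164² + 0.5082² = 0.226005 + 0.000269 + 0.258267 = 0.484541
Σp_2ᵢ² = 0.2659² + 0.5714² + 0.1627² = 0.070703 + 0.326498 + 0.026471 = 0.423672
O = 0.218464 / √(0.484541 × 0.423672) = 0.218464 / 0.4530855 = 0.4822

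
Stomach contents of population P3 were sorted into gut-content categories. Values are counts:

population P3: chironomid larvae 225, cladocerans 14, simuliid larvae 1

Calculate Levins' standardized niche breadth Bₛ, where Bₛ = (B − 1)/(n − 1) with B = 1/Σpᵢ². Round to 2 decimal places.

Proportions for population P3 (n=240): 225/240=0.9375, 14/240=0.0583, 1/240=0.0042
Σpᵢ² = 0.9375² + 0.0583² + 0.0042² = 0.878906 + 0.003399 + 0.000018 = 0.882323
B = 1 / 0.882323 = 1.1334
Bₛ = (B − 1)/(n − 1) = (1.1334 − 1)/(3 − 1) = 0.1334/2 = 0.0667

0.07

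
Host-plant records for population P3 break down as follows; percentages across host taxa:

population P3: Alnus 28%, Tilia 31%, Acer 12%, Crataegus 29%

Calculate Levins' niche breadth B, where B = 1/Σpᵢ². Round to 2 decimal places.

3.66

Convert percentages to proportions (divide by 100).
Σpᵢ² = 0.28² + 0.31² + 0.12² + 0.29² = 0.0784 + 0.0961 + 0.0144 + 0.0841 = 0.2730
B = 1 / 0.2730 = 3.6630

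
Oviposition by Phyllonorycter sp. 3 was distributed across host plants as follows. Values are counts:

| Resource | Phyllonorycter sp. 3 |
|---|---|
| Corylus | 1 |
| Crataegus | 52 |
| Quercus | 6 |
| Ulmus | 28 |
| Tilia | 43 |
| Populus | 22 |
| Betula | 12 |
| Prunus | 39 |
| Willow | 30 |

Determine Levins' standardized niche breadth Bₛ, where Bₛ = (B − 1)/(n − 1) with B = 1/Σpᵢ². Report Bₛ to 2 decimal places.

0.68

Proportions for Phyllonorycter sp. 3 (n=233): 1/233=0.0043, 52/233=0.2232, 6/233=0.0258, 28/233=0.1202, 43/233=0.1845, 22/233=0.0944, 12/233=0.0515, 39/233=0.1674, 30/233=0.1288
Σpᵢ² = 0.0043² + 0.2232² + 0.0258² + 0.1202² + 0.1845² + 0.0944² + 0.0515² + 0.1674² + 0.1288² = 0.000018 + 0.049818 + 0.000666 + 0.014448 + 0.034040 + 0.008911 + 0.002652 + 0.028023 + 0.016589 = 0.155165
B = 1 / 0.155165 = 6.4448
Bₛ = (B − 1)/(n − 1) = (6.4448 − 1)/(9 − 1) = 5.4448/8 = 0.6806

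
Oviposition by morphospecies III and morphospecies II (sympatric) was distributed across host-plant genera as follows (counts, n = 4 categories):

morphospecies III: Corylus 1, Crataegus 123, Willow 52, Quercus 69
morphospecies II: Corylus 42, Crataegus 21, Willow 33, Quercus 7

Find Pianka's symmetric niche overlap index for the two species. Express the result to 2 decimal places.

0.56

Proportions for morphospecies III (n=245): 1/245=0.0041, 123/245=0.5020, 52/245=0.2122, 69/245=0.2816
Proportions for morphospecies II (n=103): 42/103=0.4078, 21/103=0.2039, 33/103=0.3204, 7/103=0.0680
Σ p₁ᵢp₂ᵢ = 0.001672 + 0.102358 + 0.067989 + 0.019149 = 0.191168
Σp_1ᵢ² = 0.0041² + 0.5020² + 0.2122² + 0.2816² = 0.000017 + 0.252004 + 0.045029 + 0.079299 = 0.376349
Σp_2ᵢ² = 0.4078² + 0.2039² + 0.3204² + 0.0680² = 0.166301 + 0.041575 + 0.102656 + 0.004624 = 0.315156
O = 0.191168 / √(0.376349 × 0.315156) = 0.191168 / 0.3443961 = 0.5551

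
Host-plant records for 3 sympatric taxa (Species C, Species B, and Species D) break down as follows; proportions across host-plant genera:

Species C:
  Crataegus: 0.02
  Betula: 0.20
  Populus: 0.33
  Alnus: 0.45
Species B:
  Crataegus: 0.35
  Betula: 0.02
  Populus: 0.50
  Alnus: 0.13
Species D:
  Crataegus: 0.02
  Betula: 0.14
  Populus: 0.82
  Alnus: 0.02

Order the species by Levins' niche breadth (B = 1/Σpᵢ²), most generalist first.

Species C > Species B > Species D

Σp_Cᵢ² = 0.02² + 0.20² + 0.33² + 0.45² = 0.0004 + 0.0400 + 0.1089 + 0.2025 = 0.3518
B_C = 1 / 0.3518 = 2.8425
Σp_Bᵢ² = 0.35² + 0.02² + 0.50² + 0.13² = 0.1225 + 0.0004 + 0.2500 + 0.0169 = 0.3898
B_B = 1 / 0.3898 = 2.5654
Σp_Dᵢ² = 0.02² + 0.14² + 0.82² + 0.02² = 0.0004 + 0.0196 + 0.6724 + 0.0004 = 0.6928
B_D = 1 / 0.6928 = 1.4434
Ranking by B (broadest → narrowest): Species C (2.84) > Species B (2.57) > Species D (1.44)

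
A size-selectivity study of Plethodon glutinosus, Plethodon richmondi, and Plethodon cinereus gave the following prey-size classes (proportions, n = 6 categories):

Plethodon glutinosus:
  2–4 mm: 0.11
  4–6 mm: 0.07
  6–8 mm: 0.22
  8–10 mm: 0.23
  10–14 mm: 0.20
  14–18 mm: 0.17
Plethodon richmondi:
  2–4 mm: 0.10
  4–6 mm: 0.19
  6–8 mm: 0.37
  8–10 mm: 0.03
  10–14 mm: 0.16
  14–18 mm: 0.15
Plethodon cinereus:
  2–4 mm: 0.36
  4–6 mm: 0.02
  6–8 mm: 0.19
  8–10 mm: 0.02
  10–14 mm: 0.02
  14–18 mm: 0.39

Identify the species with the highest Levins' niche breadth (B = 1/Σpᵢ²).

Plethodon glutinosus

Σp_glutᵢ² = 0.11² + 0.07² + 0.22² + 0.23² + 0.20² + 0.17² = 0.0121 + 0.0049 + 0.0484 + 0.0529 + 0.0400 + 0.0289 = 0.1872
B_glut = 1 / 0.1872 = 5.3419
Σp_richᵢ² = 0.10² + 0.19² + 0.37² + 0.03² + 0.16² + 0.15² = 0.0100 + 0.0361 + 0.1369 + 0.0009 + 0.0256 + 0.0225 = 0.2320
B_rich = 1 / 0.2320 = 4.3103
Σp_cineᵢ² = 0.36² + 0.02² + 0.19² + 0.02² + 0.02² + 0.39² = 0.1296 + 0.0004 + 0.0361 + 0.0004 + 0.0004 + 0.1521 = 0.3190
B_cine = 1 / 0.3190 = 3.1348
Highest B → broadest niche (most generalist): Plethodon glutinosus (B = 5.34).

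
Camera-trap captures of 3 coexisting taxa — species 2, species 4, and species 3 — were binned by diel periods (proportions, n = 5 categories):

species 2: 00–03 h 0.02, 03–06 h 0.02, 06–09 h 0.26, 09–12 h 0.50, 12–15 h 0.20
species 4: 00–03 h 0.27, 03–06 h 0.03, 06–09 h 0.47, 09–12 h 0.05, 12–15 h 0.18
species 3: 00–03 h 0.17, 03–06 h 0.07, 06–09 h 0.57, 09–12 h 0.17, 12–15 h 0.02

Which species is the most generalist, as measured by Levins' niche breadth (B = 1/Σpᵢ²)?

species 4

Σp_2ᵢ² = 0.02² + 0.02² + 0.26² + 0.50² + 0.20² = 0.0004 + 0.0004 + 0.0676 + 0.2500 + 0.0400 = 0.3584
B_2 = 1 / 0.3584 = 2.7902
Σp_4ᵢ² = 0.27² + 0.03² + 0.47² + 0.05² + 0.18² = 0.0729 + 0.0009 + 0.2209 + 0.0025 + 0.0324 = 0.3296
B_4 = 1 / 0.3296 = 3.0340
Σp_3ᵢ² = 0.17² + 0.07² + 0.57² + 0.17² + 0.02² = 0.0289 + 0.0049 + 0.3249 + 0.0289 + 0.0004 = 0.3880
B_3 = 1 / 0.3880 = 2.5773
Highest B → broadest niche (most generalist): species 4 (B = 3.03).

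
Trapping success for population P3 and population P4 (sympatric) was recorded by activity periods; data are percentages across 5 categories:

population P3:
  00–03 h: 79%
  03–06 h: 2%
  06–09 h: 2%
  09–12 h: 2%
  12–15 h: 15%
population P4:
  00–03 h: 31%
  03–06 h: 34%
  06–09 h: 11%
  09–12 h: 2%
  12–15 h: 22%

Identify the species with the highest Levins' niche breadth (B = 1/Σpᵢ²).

population P4

Convert percentages to proportions (divide by 100).
Σp_P3ᵢ² = 0.79² + 0.02² + 0.02² + 0.02² + 0.15² = 0.6241 + 0.0004 + 0.0004 + 0.0004 + 0.0225 = 0.6478
B_P3 = 1 / 0.6478 = 1.5437
Σp_P4ᵢ² = 0.31² + 0.34² + 0.11² + 0.02² + 0.22² = 0.0961 + 0.1156 + 0.0121 + 0.0004 + 0.0484 = 0.2726
B_P4 = 1 / 0.2726 = 3.6684
Highest B → broadest niche (most generalist): population P4 (B = 3.67).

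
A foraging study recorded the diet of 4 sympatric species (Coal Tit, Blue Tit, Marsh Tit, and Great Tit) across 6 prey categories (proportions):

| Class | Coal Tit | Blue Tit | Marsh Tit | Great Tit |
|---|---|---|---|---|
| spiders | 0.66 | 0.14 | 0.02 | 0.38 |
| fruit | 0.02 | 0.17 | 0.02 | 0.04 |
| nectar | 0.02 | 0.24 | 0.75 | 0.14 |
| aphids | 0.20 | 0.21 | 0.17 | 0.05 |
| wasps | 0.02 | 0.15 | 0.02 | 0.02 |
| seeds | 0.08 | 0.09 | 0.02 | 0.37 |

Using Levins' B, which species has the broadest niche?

Σp_Coalᵢ² = 0.66² + 0.02² + 0.02² + 0.20² + 0.02² + 0.08² = 0.4356 + 0.0004 + 0.0004 + 0.0400 + 0.0004 + 0.0064 = 0.4832
B_Coal = 1 / 0.4832 = 2.0695
Σp_Blueᵢ² = 0.14² + 0.17² + 0.24² + 0.21² + 0.15² + 0.09² = 0.0196 + 0.0289 + 0.0576 + 0.0441 + 0.0225 + 0.0081 = 0.1808
B_Blue = 1 / 0.1808 = 5.5310
Σp_Marsᵢ² = 0.02² + 0.02² + 0.75² + 0.17² + 0.02² + 0.02² = 0.0004 + 0.0004 + 0.5625 + 0.0289 + 0.0004 + 0.0004 = 0.5930
B_Mars = 1 / 0.5930 = 1.6863
Σp_Greaᵢ² = 0.38² + 0.04² + 0.14² + 0.05² + 0.02² + 0.37² = 0.1444 + 0.0016 + 0.0196 + 0.0025 + 0.0004 + 0.1369 = 0.3054
B_Grea = 1 / 0.3054 = 3.2744
Highest B → broadest niche (most generalist): Blue Tit (B = 5.53).

Blue Tit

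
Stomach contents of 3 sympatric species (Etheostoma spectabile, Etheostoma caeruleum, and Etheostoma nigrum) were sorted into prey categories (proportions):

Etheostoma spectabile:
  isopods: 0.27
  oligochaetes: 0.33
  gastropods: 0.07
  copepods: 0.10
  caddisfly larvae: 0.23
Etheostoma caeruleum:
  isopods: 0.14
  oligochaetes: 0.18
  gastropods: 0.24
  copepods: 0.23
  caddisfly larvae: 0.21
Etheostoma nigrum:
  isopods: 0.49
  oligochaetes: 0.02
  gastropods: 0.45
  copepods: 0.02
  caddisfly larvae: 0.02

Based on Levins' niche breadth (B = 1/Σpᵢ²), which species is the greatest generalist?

Etheostoma caeruleum

Σp_specᵢ² = 0.27² + 0.33² + 0.07² + 0.10² + 0.23² = 0.0729 + 0.1089 + 0.0049 + 0.0100 + 0.0529 = 0.2496
B_spec = 1 / 0.2496 = 4.0064
Σp_caerᵢ² = 0.14² + 0.18² + 0.24² + 0.23² + 0.21² = 0.0196 + 0.0324 + 0.0576 + 0.0529 + 0.0441 = 0.2066
B_caer = 1 / 0.2066 = 4.8403
Σp_nigrᵢ² = 0.49² + 0.02² + 0.45² + 0.02² + 0.02² = 0.2401 + 0.0004 + 0.2025 + 0.0004 + 0.0004 = 0.4438
B_nigr = 1 / 0.4438 = 2.2533
Highest B → broadest niche (most generalist): Etheostoma caeruleum (B = 4.84).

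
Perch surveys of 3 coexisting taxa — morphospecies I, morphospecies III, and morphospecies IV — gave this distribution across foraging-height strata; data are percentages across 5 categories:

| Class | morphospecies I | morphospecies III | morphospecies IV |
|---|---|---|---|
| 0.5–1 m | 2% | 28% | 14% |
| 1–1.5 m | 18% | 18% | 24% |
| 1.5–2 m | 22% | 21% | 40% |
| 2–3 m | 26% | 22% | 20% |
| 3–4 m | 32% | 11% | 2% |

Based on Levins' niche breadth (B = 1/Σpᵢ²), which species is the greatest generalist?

Convert percentages to proportions (divide by 100).
Σp_Iᵢ² = 0.02² + 0.18² + 0.22² + 0.26² + 0.32² = 0.0004 + 0.0324 + 0.0484 + 0.0676 + 0.1024 = 0.2512
B_I = 1 / 0.2512 = 3.9809
Σp_IIIᵢ² = 0.28² + 0.18² + 0.21² + 0.22² + 0.11² = 0.0784 + 0.0324 + 0.0441 + 0.0484 + 0.0121 = 0.2154
B_III = 1 / 0.2154 = 4.6425
Σp_IVᵢ² = 0.14² + 0.24² + 0.40² + 0.20² + 0.02² = 0.0196 + 0.0576 + 0.1600 + 0.0400 + 0.0004 = 0.2776
B_IV = 1 / 0.2776 = 3.6023
Highest B → broadest niche (most generalist): morphospecies III (B = 4.64).

morphospecies III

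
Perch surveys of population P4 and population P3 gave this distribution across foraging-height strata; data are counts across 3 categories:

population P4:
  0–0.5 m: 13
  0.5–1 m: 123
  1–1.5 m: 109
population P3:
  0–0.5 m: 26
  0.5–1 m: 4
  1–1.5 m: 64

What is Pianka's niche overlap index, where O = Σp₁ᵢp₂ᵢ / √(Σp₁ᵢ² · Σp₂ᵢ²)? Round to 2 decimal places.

Proportions for population P4 (n=245): 13/245=0.0531, 123/245=0.5020, 109/245=0.4449
Proportions for population P3 (n=94): 26/94=0.2766, 4/94=0.0426, 64/94=0.6809
Σ p₁ᵢp₂ᵢ = 0.014687 + 0.021385 + 0.302932 = 0.339004
Σp_1ᵢ² = 0.0531² + 0.5020² + 0.4449² = 0.002820 + 0.252004 + 0.197936 = 0.452760
Σp_2ᵢ² = 0.2766² + 0.0426² + 0.6809² = 0.076508 + 0.001815 + 0.463625 = 0.541948
O = 0.339004 / √(0.452760 × 0.541948) = 0.339004 / 0.4953508 = 0.6844

0.68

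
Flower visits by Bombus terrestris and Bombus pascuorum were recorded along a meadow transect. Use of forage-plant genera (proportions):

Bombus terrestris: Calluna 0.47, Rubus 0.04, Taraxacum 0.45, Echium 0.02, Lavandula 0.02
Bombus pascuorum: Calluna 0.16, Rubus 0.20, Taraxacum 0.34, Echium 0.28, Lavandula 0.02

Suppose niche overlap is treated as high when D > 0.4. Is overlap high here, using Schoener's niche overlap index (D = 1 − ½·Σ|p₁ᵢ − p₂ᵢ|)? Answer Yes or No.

Yes

Σ|p₁ᵢ − p₂ᵢ| = 0.31 + 0.16 + 0.11 + 0.26 + 0.00 = 0.84
D = 1 − ½ × 0.84 = 1 − 0.420 = 0.5800
D = 0.5800 > 0.4 → Yes.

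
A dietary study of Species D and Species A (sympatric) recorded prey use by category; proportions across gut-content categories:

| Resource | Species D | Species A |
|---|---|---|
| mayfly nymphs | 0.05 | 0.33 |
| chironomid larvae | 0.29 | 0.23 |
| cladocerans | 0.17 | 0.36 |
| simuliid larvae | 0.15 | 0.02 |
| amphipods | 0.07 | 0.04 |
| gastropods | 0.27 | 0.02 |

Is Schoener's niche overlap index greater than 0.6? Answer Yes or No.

No

Σ|p₁ᵢ − p₂ᵢ| = 0.28 + 0.06 + 0.19 + 0.13 + 0.03 + 0.25 = 0.94
D = 1 − ½ × 0.94 = 1 − 0.470 = 0.5300
D = 0.5300 < 0.6 → No.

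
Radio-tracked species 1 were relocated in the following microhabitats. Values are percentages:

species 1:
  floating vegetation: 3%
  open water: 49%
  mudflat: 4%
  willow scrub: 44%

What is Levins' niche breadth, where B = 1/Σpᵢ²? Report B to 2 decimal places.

2.29

Convert percentages to proportions (divide by 100).
Σpᵢ² = 0.03² + 0.49² + 0.04² + 0.44² = 0.0009 + 0.2401 + 0.0016 + 0.1936 = 0.4362
B = 1 / 0.4362 = 2.2925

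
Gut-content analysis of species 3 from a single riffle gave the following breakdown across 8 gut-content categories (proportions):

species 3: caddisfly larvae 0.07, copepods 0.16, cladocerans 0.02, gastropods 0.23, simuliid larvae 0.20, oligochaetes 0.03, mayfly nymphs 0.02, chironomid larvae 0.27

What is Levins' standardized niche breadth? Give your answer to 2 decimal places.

0.58

Σpᵢ² = 0.07² + 0.16² + 0.02² + 0.23² + 0.20² + 0.03² + 0.02² + 0.27² = 0.0049 + 0.0256 + 0.0004 + 0.0529 + 0.0400 + 0.0009 + 0.0004 + 0.0729 = 0.1980
B = 1 / 0.1980 = 5.0505
Bₛ = (B − 1)/(n − 1) = (5.0505 − 1)/(8 − 1) = 4.0505/7 = 0.5786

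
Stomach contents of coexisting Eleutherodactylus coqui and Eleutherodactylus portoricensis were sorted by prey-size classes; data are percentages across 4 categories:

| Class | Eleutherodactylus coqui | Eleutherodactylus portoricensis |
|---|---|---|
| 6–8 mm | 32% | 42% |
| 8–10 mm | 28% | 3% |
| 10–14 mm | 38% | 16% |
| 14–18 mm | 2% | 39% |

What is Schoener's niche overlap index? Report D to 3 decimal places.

Convert percentages to proportions (divide by 100).
Σ|p₁ᵢ − p₂ᵢ| = 0.10 + 0.25 + 0.22 + 0.37 = 0.94
D = 1 − ½ × 0.94 = 1 − 0.470 = 0.53000

0.530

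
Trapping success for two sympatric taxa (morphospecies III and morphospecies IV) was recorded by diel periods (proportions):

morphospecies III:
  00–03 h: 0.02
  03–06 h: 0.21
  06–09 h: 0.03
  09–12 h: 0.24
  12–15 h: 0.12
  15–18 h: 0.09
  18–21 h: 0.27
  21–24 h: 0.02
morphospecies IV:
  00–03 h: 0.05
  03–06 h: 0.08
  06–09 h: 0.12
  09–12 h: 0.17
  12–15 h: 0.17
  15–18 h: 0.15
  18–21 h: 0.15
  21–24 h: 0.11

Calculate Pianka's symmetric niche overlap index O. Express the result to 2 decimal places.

Σ p₁ᵢp₂ᵢ = 0.0010 + 0.0168 + 0.0036 + 0.0408 + 0.0204 + 0.0135 + 0.0405 + 0.0022 = 0.1388
Σp_1ᵢ² = 0.02² + 0.21² + 0.03² + 0.24² + 0.12² + 0.09² + 0.27² + 0.02² = 0.0004 + 0.0441 + 0.0009 + 0.0576 + 0.0144 + 0.0081 + 0.0729 + 0.0004 = 0.1988
Σp_2ᵢ² = 0.05² + 0.08² + 0.12² + 0.17² + 0.17² + 0.15² + 0.15² + 0.11² = 0.0025 + 0.0064 + 0.0144 + 0.0289 + 0.0289 + 0.0225 + 0.0225 + 0.0121 = 0.1382
O = 0.1388 / √(0.1988 × 0.1382) = 0.1388 / 0.16575 = 0.8374

0.84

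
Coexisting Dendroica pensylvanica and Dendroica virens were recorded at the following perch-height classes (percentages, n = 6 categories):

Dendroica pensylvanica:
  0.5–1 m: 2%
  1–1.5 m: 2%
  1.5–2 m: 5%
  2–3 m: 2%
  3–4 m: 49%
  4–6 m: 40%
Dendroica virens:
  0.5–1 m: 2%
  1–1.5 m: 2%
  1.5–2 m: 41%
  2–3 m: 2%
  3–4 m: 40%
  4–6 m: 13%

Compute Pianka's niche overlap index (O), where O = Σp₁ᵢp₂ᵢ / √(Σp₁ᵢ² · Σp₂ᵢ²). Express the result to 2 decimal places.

Convert percentages to proportions (divide by 100).
Σ p₁ᵢp₂ᵢ = 0.0004 + 0.0004 + 0.0205 + 0.0004 + 0.1960 + 0.0520 = 0.2697
Σp_1ᵢ² = 0.02² + 0.02² + 0.05² + 0.02² + 0.49² + 0.40² = 0.0004 + 0.0004 + 0.0025 + 0.0004 + 0.2401 + 0.1600 = 0.4038
Σp_2ᵢ² = 0.02² + 0.02² + 0.41² + 0.02² + 0.40² + 0.13² = 0.0004 + 0.0004 + 0.1681 + 0.0004 + 0.1600 + 0.0169 = 0.3462
O = 0.2697 / √(0.4038 × 0.3462) = 0.2697 / 0.37389 = 0.7213

0.72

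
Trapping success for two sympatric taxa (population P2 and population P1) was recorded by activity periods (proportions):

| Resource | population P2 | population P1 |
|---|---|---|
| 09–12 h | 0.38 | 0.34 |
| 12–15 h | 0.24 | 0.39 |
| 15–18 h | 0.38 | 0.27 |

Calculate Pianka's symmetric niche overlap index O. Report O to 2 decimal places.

0.95

Σ p₁ᵢp₂ᵢ = 0.1292 + 0.0936 + 0.1026 = 0.3254
Σp_1ᵢ² = 0.38² + 0.24² + 0.38² = 0.1444 + 0.0576 + 0.1444 = 0.3464
Σp_2ᵢ² = 0.34² + 0.39² + 0.27² = 0.1156 + 0.1521 + 0.0729 = 0.3406
O = 0.3254 / √(0.3464 × 0.3406) = 0.3254 / 0.34349 = 0.9473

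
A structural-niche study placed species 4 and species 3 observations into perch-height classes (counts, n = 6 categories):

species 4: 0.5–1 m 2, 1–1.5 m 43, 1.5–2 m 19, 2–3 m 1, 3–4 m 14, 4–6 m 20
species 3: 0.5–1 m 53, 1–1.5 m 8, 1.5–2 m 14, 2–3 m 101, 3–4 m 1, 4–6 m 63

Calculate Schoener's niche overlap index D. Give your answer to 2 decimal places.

0.33

Proportions for species 4 (n=99): 2/99=0.0202, 43/99=0.4343, 19/99=0.1919, 1/99=0.0101, 14/99=0.1414, 20/99=0.2020
Proportions for species 3 (n=240): 53/240=0.2208, 8/240=0.0333, 14/240=0.0583, 101/240=0.4208, 1/240=0.0042, 63/240=0.2625
Σ|p₁ᵢ − p₂ᵢ| = 0.2006 + 0.4010 + 0.1336 + 0.4107 + 0.1372 + 0.0605 = 1.3436
D = 1 − ½ × 1.3436 = 1 − 0.67180 = 0.32820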